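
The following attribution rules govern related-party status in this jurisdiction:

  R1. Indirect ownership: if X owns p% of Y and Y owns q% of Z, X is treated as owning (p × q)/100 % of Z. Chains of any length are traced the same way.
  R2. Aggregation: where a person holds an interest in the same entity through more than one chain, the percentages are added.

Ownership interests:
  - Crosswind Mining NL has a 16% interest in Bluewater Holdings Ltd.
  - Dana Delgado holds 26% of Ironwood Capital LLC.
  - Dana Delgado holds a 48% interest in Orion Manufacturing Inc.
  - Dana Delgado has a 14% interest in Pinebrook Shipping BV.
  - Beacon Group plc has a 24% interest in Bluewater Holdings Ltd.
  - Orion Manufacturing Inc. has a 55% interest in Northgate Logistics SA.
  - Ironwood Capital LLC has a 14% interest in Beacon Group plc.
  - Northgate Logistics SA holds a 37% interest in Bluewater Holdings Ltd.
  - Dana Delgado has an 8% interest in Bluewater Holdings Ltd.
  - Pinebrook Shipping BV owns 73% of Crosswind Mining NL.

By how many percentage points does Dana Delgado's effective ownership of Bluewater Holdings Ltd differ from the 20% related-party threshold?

Chain via Pinebrook Shipping BV → Crosswind Mining NL (R1): 14% × 73% × 16% = 1.6352% of Bluewater Holdings Ltd.
Chain via Ironwood Capital LLC → Beacon Group plc (R1): 26% × 14% × 24% = 0.8736% of Bluewater Holdings Ltd.
Chain via Orion Manufacturing Inc. → Northgate Logistics SA (R1): 48% × 55% × 37% = 9.768% of Bluewater Holdings Ltd.
Direct interest in Bluewater Holdings Ltd: 8%.
Aggregating (R2): 1.6352% + 0.8736% + 9.768% + 8% = 20.2768%.
20.2768% exceeds the 20% threshold by 0.2768 percentage points.

0.2768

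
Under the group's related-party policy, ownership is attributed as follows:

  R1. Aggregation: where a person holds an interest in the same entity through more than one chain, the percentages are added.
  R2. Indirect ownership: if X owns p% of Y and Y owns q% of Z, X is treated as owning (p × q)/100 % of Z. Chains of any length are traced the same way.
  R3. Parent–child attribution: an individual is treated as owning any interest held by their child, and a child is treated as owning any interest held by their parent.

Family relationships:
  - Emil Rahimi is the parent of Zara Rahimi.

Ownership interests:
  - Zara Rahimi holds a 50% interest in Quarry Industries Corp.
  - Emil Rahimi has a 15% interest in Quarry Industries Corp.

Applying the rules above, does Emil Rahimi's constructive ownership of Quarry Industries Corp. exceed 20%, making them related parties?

Yes

By parent–child attribution (R3), Emil Rahimi is treated as also owning Zara Rahimi's interest in Quarry Industries Corp, giving 15% + 50% = 65%.
Direct interest in Quarry Industries Corp: 65%.
65% exceeds the 20% threshold, so Emil is a related party to Quarry Industries Corp.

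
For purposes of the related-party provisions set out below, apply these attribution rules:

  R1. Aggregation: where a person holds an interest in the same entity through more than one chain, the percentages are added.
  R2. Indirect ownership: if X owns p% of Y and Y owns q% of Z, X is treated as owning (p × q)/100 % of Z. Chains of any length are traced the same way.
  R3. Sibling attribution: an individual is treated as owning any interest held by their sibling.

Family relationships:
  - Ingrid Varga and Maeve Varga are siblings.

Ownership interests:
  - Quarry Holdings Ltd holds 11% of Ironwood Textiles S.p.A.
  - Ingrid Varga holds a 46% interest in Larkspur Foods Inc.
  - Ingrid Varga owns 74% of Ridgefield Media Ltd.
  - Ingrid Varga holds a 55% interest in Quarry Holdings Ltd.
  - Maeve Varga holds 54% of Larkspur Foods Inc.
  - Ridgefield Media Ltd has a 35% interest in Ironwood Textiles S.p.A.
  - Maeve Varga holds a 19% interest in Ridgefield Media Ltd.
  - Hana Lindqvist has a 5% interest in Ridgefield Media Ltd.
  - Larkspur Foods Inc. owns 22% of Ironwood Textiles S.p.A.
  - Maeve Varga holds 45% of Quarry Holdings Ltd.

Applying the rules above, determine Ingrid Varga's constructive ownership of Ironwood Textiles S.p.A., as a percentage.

By sibling attribution (R3), Ingrid Varga is treated as also owning Maeve Varga's interest in Ridgefield Media Ltd, giving 74% + 19% = 93%.
By sibling attribution (R3), Ingrid Varga is treated as also owning Maeve Varga's interest in Larkspur Foods Inc, giving 46% + 54% = 100%.
By sibling attribution (R3), Ingrid Varga is treated as also owning Maeve Varga's interest in Quarry Holdings Ltd, giving 55% + 45% = 100%.
Chain via Ridgefield Media Ltd (R2): 93% × 35% = 32.55% of Ironwood Textiles S.p.A.
Chain via Larkspur Foods Inc. (R2): 100% × 22% = 22% of Ironwood Textiles S.p.A.
Chain via Quarry Holdings Ltd (R2): 100% × 11% = 11% of Ironwood Textiles S.p.A.
Aggregating (R1): 32.55% + 22% + 11% = 65.55%.

65.55%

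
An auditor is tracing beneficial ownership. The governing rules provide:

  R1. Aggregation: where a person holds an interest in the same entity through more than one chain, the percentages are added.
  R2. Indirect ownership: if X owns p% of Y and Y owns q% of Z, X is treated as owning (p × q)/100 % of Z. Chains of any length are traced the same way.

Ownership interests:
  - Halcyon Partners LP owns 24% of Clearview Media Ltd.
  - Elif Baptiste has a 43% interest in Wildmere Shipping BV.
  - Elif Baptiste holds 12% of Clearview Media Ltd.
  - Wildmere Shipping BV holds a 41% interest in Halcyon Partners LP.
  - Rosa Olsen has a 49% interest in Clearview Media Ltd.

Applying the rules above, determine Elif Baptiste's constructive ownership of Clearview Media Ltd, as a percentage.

16.2312%

Chain via Wildmere Shipping BV → Halcyon Partners LP (R2): 43% × 41% × 24% = 4.2312% of Clearview Media Ltd.
Direct interest in Clearview Media Ltd: 12%.
Aggregating (R1): 4.2312% + 12% = 16.2312%.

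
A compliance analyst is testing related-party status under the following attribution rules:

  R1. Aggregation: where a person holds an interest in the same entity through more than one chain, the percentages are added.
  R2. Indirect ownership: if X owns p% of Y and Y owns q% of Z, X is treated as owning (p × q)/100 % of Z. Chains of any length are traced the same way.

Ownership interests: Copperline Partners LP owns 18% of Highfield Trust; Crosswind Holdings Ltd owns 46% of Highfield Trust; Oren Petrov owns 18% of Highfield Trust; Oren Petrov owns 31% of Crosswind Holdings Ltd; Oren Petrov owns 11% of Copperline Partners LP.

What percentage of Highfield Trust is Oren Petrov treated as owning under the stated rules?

34.24%

Chain via Copperline Partners LP (R2): 11% × 18% = 1.98% of Highfield Trust.
Chain via Crosswind Holdings Ltd (R2): 31% × 46% = 14.26% of Highfield Trust.
Direct interest in Highfield Trust: 18%.
Aggregating (R1): 1.98% + 14.26% + 18% = 34.24%.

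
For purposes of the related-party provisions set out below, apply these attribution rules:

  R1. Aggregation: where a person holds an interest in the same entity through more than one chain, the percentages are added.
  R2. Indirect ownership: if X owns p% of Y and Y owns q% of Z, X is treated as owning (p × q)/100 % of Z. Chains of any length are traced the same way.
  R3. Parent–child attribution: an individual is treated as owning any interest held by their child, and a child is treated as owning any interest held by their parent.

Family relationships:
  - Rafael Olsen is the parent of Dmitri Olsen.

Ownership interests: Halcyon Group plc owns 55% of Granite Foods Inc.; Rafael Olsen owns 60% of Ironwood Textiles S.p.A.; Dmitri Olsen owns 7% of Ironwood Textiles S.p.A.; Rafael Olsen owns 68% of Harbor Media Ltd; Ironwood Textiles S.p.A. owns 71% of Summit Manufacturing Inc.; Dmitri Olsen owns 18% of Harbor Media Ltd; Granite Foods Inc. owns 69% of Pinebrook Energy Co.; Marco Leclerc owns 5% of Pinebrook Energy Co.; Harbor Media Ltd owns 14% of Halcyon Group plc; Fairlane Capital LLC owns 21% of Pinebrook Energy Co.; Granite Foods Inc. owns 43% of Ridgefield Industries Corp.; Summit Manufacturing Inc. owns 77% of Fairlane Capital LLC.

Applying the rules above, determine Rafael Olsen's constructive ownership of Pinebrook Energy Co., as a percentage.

12.261249%

By parent–child attribution (R3), Rafael Olsen is treated as also owning Dmitri Olsen's interest in Harbor Media Ltd, giving 68% + 18% = 86%.
By parent–child attribution (R3), Rafael Olsen is treated as also owning Dmitri Olsen's interest in Ironwood Textiles S.p.A, giving 60% + 7% = 67%.
Chain via Harbor Media Ltd → Halcyon Group plc → Granite Foods Inc. (R2): 86% × 14% × 55% × 69% = 4.56918% of Pinebrook Energy Co.
Chain via Ironwood Textiles S.p.A. → Summit Manufacturing Inc. → Fairlane Capital LLC (R2): 67% × 71% × 77% × 21% = 7.692069% of Pinebrook Energy Co.
Aggregating (R1): 4.56918% + 7.692069% = 12.261249%.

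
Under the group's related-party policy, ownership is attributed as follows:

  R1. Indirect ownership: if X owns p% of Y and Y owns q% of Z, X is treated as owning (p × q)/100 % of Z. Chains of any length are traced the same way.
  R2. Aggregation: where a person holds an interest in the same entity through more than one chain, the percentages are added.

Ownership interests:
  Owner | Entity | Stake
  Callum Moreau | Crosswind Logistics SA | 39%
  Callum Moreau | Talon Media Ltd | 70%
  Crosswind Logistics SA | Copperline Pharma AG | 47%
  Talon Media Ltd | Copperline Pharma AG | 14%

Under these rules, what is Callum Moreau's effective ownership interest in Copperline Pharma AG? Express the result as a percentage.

Chain via Talon Media Ltd (R1): 70% × 14% = 9.8% of Copperline Pharma AG.
Chain via Crosswind Logistics SA (R1): 39% × 47% = 18.33% of Copperline Pharma AG.
Aggregating (R2): 9.8% + 18.33% = 28.13%.

28.13%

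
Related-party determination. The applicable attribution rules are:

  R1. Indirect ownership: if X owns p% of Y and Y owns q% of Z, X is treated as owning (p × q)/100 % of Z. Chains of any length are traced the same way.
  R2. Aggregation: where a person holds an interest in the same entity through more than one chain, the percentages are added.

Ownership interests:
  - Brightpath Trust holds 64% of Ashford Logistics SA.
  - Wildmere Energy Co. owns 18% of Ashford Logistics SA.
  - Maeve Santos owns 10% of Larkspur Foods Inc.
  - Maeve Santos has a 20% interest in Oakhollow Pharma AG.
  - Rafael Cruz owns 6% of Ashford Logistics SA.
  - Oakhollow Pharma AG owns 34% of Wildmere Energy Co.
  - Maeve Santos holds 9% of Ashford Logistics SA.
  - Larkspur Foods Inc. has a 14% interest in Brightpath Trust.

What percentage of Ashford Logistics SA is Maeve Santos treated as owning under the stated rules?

Chain via Larkspur Foods Inc. → Brightpath Trust (R1): 10% × 14% × 64% = 0.896% of Ashford Logistics SA.
Chain via Oakhollow Pharma AG → Wildmere Energy Co. (R1): 20% × 34% × 18% = 1.224% of Ashford Logistics SA.
Direct interest in Ashford Logistics SA: 9%.
Aggregating (R2): 0.896% + 1.224% + 9% = 11.12%.

11.12%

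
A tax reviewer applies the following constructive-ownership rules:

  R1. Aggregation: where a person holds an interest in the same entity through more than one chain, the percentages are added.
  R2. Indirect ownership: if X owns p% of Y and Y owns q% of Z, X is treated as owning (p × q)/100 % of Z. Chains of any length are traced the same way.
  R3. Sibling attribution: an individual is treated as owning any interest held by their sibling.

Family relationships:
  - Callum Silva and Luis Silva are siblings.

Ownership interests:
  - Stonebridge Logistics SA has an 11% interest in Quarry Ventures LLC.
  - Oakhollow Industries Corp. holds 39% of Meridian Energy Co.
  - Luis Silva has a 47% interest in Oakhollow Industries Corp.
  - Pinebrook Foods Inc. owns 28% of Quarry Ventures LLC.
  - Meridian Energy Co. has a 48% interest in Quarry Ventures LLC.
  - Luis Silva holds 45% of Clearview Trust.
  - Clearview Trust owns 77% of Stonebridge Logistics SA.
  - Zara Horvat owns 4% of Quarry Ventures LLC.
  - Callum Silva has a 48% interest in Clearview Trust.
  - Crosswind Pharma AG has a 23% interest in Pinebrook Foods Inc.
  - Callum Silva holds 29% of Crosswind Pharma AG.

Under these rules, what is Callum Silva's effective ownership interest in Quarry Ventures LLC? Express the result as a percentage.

By sibling attribution (R3), Callum Silva is treated as also owning Luis Silva's interest in Clearview Trust, giving 48% + 45% = 93%.
By sibling attribution (R3), Callum Silva is treated as owning Luis Silva's 47% interest in Oakhollow Industries Corp.
Chain via Clearview Trust → Stonebridge Logistics SA (R2): 93% × 77% × 11% = 7.8771% of Quarry Ventures LLC.
Chain via Crosswind Pharma AG → Pinebrook Foods Inc. (R2): 29% × 23% × 28% = 1.8676% of Quarry Ventures LLC.
Chain via Oakhollow Industries Corp. → Meridian Energy Co. (R2): 47% × 39% × 48% = 8.7984% of Quarry Ventures LLC.
Aggregating (R1): 7.8771% + 1.8676% + 8.7984% = 18.5431%.

18.5431%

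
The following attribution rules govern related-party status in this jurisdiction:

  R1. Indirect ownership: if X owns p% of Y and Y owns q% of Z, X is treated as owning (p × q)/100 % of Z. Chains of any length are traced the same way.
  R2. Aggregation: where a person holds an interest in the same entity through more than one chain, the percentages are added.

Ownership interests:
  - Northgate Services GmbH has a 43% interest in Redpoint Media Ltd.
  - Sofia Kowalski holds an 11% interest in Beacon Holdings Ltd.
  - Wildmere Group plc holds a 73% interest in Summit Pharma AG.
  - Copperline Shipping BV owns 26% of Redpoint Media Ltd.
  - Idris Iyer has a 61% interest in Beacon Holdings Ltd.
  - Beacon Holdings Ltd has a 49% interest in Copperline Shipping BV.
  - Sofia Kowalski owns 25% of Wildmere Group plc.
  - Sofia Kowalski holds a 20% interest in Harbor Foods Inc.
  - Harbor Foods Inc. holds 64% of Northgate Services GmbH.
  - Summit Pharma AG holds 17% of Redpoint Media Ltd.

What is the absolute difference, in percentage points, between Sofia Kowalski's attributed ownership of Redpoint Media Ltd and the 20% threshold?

9.9921

Chain via Wildmere Group plc → Summit Pharma AG (R1): 25% × 73% × 17% = 3.1025% of Redpoint Media Ltd.
Chain via Beacon Holdings Ltd → Copperline Shipping BV (R1): 11% × 49% × 26% = 1.4014% of Redpoint Media Ltd.
Chain via Harbor Foods Inc. → Northgate Services GmbH (R1): 20% × 64% × 43% = 5.504% of Redpoint Media Ltd.
Aggregating (R2): 3.1025% + 1.4014% + 5.504% = 10.0079%.
10.0079% falls short of the 20% threshold by 9.9921 percentage points.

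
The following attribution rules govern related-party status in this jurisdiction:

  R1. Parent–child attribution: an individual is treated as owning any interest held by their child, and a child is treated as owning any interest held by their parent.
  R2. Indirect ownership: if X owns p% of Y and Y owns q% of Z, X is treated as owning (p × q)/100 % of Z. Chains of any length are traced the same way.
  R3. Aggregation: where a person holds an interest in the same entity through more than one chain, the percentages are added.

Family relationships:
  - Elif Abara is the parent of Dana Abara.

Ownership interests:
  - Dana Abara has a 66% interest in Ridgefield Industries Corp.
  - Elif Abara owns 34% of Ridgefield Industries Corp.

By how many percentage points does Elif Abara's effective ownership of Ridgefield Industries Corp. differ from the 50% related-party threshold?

50

By parent–child attribution (R1), Elif Abara is treated as also owning Dana Abara's interest in Ridgefield Industries Corp, giving 34% + 66% = 100%.
Direct interest in Ridgefield Industries Corp: 100%.
100% exceeds the 50% threshold by 50 percentage points.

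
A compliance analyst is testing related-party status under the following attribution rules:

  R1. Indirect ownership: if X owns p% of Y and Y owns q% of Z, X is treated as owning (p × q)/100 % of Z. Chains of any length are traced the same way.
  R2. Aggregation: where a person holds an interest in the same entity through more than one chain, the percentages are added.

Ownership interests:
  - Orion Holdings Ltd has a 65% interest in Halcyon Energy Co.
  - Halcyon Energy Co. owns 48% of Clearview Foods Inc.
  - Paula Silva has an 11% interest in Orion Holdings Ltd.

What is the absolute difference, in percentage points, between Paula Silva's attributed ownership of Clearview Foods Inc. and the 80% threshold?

76.568

Chain via Orion Holdings Ltd → Halcyon Energy Co. (R1): 11% × 65% × 48% = 3.432% of Clearview Foods Inc.
3.432% falls short of the 80% threshold by 76.568 percentage points.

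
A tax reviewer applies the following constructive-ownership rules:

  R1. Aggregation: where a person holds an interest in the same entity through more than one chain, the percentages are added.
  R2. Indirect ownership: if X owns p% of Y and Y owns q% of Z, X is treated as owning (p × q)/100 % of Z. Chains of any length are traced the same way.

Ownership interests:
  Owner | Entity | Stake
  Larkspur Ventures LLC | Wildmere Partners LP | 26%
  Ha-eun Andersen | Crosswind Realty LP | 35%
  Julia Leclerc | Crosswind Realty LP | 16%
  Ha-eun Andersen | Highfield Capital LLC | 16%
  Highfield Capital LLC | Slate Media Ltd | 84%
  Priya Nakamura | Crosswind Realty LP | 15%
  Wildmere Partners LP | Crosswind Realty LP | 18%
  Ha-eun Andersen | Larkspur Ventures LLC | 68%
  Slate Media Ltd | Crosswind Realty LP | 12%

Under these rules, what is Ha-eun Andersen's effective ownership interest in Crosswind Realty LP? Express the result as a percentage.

39.7952%

Chain via Larkspur Ventures LLC → Wildmere Partners LP (R2): 68% × 26% × 18% = 3.1824% of Crosswind Realty LP.
Chain via Highfield Capital LLC → Slate Media Ltd (R2): 16% × 84% × 12% = 1.6128% of Crosswind Realty LP.
Direct interest in Crosswind Realty LP: 35%.
Aggregating (R1): 3.1824% + 1.6128% + 35% = 39.7952%.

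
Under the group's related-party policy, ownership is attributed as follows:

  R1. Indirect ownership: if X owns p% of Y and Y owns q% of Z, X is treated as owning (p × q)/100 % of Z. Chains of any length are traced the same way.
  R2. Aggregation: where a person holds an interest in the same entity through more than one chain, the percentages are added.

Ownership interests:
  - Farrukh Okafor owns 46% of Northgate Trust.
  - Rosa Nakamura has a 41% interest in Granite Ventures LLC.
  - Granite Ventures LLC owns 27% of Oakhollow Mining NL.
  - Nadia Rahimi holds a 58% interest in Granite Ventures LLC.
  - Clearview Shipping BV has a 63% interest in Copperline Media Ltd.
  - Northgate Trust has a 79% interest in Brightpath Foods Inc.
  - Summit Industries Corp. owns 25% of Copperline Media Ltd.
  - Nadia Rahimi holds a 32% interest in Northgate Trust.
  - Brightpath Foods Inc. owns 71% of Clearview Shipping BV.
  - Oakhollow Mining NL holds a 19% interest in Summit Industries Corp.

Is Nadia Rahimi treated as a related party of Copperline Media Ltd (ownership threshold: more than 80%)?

No

Chain via Northgate Trust → Brightpath Foods Inc. → Clearview Shipping BV (R1): 32% × 79% × 71% × 63% = 11.307744% of Copperline Media Ltd.
Chain via Granite Ventures LLC → Oakhollow Mining NL → Summit Industries Corp. (R1): 58% × 27% × 19% × 25% = 0.74385% of Copperline Media Ltd.
Aggregating (R2): 11.307744% + 0.74385% = 12.051594%.
12.051594% does not exceed the 80% threshold, so Nadia is not a related party to Copperline Media Ltd.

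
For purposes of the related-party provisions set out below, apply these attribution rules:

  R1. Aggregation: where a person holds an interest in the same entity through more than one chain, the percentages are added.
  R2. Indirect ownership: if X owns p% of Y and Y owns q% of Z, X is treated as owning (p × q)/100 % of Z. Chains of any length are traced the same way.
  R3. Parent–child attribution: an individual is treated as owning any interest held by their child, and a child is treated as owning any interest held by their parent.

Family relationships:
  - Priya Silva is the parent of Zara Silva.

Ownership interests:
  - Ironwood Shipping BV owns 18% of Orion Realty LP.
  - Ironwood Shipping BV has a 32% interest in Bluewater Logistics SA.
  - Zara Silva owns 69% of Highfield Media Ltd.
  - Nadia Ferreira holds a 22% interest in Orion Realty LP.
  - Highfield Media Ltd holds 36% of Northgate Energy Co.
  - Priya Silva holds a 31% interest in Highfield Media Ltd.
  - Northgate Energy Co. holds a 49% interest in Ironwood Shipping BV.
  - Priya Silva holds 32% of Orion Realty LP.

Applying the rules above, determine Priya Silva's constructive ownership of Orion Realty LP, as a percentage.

35.1752%

By parent–child attribution (R3), Priya Silva is treated as also owning Zara Silva's interest in Highfield Media Ltd, giving 31% + 69% = 100%.
Chain via Highfield Media Ltd → Northgate Energy Co. → Ironwood Shipping BV (R2): 100% × 36% × 49% × 18% = 3.1752% of Orion Realty LP.
Direct interest in Orion Realty LP: 32%.
Aggregating (R1): 3.1752% + 32% = 35.1752%.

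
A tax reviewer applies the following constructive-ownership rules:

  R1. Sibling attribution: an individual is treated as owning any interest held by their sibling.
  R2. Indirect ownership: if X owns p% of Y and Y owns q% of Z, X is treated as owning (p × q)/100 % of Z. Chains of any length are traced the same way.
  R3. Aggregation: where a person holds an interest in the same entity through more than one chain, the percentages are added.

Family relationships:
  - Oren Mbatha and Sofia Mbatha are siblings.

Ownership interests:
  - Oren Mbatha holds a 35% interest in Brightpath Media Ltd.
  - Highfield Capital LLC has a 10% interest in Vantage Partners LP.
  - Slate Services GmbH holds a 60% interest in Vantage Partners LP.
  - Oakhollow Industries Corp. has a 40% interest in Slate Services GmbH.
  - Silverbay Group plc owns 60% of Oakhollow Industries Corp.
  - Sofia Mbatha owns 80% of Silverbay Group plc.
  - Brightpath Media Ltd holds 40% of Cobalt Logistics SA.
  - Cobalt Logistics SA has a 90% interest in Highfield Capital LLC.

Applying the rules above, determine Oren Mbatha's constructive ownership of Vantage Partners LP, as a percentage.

12.78%

By sibling attribution (R1), Oren Mbatha is treated as owning Sofia Mbatha's 80% interest in Silverbay Group plc.
Chain via Brightpath Media Ltd → Cobalt Logistics SA → Highfield Capital LLC (R2): 35% × 40% × 90% × 10% = 1.26% of Vantage Partners LP.
Chain via Silverbay Group plc → Oakhollow Industries Corp. → Slate Services GmbH (R2): 80% × 60% × 40% × 60% = 11.52% of Vantage Partners LP.
Aggregating (R3): 1.26% + 11.52% = 12.78%.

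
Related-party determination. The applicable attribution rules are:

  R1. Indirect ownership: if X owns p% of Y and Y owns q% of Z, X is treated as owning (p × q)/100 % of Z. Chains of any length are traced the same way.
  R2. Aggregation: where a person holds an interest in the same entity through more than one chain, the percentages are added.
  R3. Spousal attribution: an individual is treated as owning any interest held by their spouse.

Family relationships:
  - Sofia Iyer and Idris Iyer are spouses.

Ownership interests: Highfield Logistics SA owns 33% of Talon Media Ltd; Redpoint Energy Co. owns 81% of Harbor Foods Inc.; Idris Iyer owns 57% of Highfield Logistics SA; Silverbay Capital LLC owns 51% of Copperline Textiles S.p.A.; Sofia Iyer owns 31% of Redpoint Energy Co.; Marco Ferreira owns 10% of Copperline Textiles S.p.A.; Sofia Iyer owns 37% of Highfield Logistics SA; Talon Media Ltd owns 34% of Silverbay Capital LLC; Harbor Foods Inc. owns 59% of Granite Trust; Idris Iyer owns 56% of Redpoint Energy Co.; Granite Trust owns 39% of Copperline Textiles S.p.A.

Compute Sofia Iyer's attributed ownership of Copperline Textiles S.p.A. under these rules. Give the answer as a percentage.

By spousal attribution (R3), Sofia Iyer is treated as also owning Idris Iyer's interest in Redpoint Energy Co, giving 31% + 56% = 87%.
By spousal attribution (R3), Sofia Iyer is treated as also owning Idris Iyer's interest in Highfield Logistics SA, giving 37% + 57% = 94%.
Chain via Redpoint Energy Co. → Harbor Foods Inc. → Granite Trust (R1): 87% × 81% × 59% × 39% = 16.215147% of Copperline Textiles S.p.A.
Chain via Highfield Logistics SA → Talon Media Ltd → Silverbay Capital LLC (R1): 94% × 33% × 34% × 51% = 5.378868% of Copperline Textiles S.p.A.
Aggregating (R2): 16.215147% + 5.378868% = 21.594015%.

21.594015%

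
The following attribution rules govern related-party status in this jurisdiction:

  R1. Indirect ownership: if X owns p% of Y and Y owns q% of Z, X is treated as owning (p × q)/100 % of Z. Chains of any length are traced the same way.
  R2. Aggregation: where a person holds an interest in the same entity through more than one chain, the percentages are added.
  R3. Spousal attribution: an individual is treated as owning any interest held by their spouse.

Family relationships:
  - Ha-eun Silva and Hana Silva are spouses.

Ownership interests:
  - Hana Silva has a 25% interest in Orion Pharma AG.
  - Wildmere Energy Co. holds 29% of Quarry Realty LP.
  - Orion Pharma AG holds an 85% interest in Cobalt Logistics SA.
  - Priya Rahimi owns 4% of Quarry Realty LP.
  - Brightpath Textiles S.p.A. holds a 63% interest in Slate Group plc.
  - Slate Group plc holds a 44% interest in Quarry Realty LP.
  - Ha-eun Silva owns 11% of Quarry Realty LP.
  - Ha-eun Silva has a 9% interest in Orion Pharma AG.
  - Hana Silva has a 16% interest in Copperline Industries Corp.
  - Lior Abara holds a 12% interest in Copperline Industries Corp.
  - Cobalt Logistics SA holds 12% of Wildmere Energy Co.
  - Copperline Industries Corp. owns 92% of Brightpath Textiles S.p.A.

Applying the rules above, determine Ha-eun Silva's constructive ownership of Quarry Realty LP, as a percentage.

16.086104%

By spousal attribution (R3), Ha-eun Silva is treated as also owning Hana Silva's interest in Orion Pharma AG, giving 9% + 25% = 34%.
By spousal attribution (R3), Ha-eun Silva is treated as owning Hana Silva's 16% interest in Copperline Industries Corp.
Chain via Orion Pharma AG → Cobalt Logistics SA → Wildmere Energy Co. (R1): 34% × 85% × 12% × 29% = 1.00572% of Quarry Realty LP.
Direct interest in Quarry Realty LP: 11%.
Chain via Copperline Industries Corp. → Brightpath Textiles S.p.A. → Slate Group plc (R1): 16% × 92% × 63% × 44% = 4.080384% of Quarry Realty LP.
Aggregating (R2): 1.00572% + 11% + 4.080384% = 16.086104%.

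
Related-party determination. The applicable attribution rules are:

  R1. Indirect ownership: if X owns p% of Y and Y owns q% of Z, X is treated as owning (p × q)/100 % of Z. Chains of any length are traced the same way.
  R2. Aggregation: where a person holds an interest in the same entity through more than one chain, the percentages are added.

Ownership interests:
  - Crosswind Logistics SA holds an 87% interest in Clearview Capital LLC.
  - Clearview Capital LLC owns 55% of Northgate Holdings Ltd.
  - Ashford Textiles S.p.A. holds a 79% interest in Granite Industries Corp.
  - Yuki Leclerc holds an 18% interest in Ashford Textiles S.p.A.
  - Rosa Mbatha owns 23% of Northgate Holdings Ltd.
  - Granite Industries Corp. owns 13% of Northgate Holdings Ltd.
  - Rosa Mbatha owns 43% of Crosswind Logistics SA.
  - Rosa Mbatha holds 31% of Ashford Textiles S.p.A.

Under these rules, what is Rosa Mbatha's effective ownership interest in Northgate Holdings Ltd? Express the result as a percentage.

Chain via Crosswind Logistics SA → Clearview Capital LLC (R1): 43% × 87% × 55% = 20.5755% of Northgate Holdings Ltd.
Chain via Ashford Textiles S.p.A. → Granite Industries Corp. (R1): 31% × 79% × 13% = 3.1837% of Northgate Holdings Ltd.
Direct interest in Northgate Holdings Ltd: 23%.
Aggregating (R2): 20.5755% + 3.1837% + 23% = 46.7592%.

46.7592%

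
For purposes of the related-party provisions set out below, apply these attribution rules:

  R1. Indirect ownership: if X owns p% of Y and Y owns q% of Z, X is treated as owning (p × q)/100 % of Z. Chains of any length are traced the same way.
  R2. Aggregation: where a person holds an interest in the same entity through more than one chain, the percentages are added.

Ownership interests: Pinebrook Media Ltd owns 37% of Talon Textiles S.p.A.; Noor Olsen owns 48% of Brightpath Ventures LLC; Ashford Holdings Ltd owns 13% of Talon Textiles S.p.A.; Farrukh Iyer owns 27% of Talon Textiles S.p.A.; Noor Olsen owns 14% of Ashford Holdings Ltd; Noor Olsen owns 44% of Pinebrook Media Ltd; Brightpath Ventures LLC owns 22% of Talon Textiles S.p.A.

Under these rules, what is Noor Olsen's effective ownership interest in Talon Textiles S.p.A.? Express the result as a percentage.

28.66%

Chain via Pinebrook Media Ltd (R1): 44% × 37% = 16.28% of Talon Textiles S.p.A.
Chain via Brightpath Ventures LLC (R1): 48% × 22% = 10.56% of Talon Textiles S.p.A.
Chain via Ashford Holdings Ltd (R1): 14% × 13% = 1.82% of Talon Textiles S.p.A.
Aggregating (R2): 16.28% + 10.56% + 1.82% = 28.66%.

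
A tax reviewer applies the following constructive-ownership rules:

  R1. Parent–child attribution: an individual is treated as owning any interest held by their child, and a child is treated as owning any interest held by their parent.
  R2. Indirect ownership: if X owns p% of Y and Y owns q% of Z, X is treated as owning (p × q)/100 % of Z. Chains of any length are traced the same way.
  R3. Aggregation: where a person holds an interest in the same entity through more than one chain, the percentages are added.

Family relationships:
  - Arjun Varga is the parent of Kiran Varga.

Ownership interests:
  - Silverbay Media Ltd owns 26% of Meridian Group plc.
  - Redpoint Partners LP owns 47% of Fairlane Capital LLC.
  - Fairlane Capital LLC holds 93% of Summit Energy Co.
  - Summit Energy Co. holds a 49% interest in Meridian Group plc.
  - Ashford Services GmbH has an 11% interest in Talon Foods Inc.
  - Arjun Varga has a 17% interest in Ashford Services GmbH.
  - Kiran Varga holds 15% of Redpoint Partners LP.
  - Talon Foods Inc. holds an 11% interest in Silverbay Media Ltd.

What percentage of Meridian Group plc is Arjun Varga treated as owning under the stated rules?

By parent–child attribution (R1), Arjun Varga is treated as owning Kiran Varga's 15% interest in Redpoint Partners LP.
Chain via Ashford Services GmbH → Talon Foods Inc. → Silverbay Media Ltd (R2): 17% × 11% × 11% × 26% = 0.053482% of Meridian Group plc.
Chain via Redpoint Partners LP → Fairlane Capital LLC → Summit Energy Co. (R2): 15% × 47% × 93% × 49% = 3.212685% of Meridian Group plc.
Aggregating (R3): 0.053482% + 3.212685% = 3.266167%.

3.266167%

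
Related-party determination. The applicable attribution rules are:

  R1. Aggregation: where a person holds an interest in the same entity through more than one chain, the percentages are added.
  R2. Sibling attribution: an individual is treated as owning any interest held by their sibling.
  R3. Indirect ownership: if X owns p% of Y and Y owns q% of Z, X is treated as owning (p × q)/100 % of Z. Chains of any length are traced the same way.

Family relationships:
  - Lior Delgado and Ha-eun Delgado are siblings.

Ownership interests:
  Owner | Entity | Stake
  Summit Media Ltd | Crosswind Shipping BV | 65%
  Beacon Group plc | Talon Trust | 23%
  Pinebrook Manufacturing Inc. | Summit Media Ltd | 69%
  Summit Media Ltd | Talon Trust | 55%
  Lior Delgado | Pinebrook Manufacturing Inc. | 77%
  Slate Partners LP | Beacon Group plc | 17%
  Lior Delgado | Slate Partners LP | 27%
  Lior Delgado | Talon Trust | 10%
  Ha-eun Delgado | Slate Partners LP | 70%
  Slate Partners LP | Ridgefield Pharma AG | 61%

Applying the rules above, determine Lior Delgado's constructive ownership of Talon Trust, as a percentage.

By sibling attribution (R2), Lior Delgado is treated as also owning Ha-eun Delgado's interest in Slate Partners LP, giving 27% + 70% = 97%.
Chain via Pinebrook Manufacturing Inc. → Summit Media Ltd (R3): 77% × 69% × 55% = 29.2215% of Talon Trust.
Chain via Slate Partners LP → Beacon Group plc (R3): 97% × 17% × 23% = 3.7927% of Talon Trust.
Direct interest in Talon Trust: 10%.
Aggregating (R1): 29.2215% + 3.7927% + 10% = 43.0142%.

43.0142%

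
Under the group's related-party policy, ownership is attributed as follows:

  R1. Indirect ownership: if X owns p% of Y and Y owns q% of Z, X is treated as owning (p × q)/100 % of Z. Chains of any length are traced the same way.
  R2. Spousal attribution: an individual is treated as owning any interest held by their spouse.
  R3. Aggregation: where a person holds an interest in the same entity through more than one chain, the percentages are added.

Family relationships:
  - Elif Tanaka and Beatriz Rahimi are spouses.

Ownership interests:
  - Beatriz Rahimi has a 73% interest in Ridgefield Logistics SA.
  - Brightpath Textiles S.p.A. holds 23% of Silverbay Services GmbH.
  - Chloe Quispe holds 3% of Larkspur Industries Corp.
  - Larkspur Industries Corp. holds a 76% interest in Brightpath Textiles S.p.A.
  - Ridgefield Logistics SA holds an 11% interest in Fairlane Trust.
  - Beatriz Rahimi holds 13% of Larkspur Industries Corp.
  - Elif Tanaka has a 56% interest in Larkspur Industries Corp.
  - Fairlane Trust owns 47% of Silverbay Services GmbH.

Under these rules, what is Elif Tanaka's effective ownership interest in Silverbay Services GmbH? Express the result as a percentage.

By spousal attribution (R2), Elif Tanaka is treated as also owning Beatriz Rahimi's interest in Larkspur Industries Corp, giving 56% + 13% = 69%.
By spousal attribution (R2), Elif Tanaka is treated as owning Beatriz Rahimi's 73% interest in Ridgefield Logistics SA.
Chain via Larkspur Industries Corp. → Brightpath Textiles S.p.A. (R1): 69% × 76% × 23% = 12.0612% of Silverbay Services GmbH.
Chain via Ridgefield Logistics SA → Fairlane Trust (R1): 73% × 11% × 47% = 3.7741% of Silverbay Services GmbH.
Aggregating (R3): 12.0612% + 3.7741% = 15.8353%.

15.8353%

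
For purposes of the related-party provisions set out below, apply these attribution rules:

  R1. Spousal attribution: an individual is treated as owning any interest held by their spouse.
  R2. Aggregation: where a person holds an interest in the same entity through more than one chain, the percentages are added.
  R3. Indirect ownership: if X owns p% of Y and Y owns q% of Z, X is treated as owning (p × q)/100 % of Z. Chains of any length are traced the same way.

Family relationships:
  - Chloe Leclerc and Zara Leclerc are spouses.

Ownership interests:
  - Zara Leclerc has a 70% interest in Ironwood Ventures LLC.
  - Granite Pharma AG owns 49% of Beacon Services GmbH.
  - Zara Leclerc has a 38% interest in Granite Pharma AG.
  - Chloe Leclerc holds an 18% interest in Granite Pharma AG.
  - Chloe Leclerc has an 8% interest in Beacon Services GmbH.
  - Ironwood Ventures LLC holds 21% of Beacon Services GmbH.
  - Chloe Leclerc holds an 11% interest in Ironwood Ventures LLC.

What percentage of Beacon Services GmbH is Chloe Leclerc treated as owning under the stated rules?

By spousal attribution (R1), Chloe Leclerc is treated as also owning Zara Leclerc's interest in Granite Pharma AG, giving 18% + 38% = 56%.
By spousal attribution (R1), Chloe Leclerc is treated as also owning Zara Leclerc's interest in Ironwood Ventures LLC, giving 11% + 70% = 81%.
Chain via Granite Pharma AG (R3): 56% × 49% = 27.44% of Beacon Services GmbH.
Chain via Ironwood Ventures LLC (R3): 81% × 21% = 17.01% of Beacon Services GmbH.
Direct interest in Beacon Services GmbH: 8%.
Aggregating (R2): 27.44% + 17.01% + 8% = 52.45%.

52.45%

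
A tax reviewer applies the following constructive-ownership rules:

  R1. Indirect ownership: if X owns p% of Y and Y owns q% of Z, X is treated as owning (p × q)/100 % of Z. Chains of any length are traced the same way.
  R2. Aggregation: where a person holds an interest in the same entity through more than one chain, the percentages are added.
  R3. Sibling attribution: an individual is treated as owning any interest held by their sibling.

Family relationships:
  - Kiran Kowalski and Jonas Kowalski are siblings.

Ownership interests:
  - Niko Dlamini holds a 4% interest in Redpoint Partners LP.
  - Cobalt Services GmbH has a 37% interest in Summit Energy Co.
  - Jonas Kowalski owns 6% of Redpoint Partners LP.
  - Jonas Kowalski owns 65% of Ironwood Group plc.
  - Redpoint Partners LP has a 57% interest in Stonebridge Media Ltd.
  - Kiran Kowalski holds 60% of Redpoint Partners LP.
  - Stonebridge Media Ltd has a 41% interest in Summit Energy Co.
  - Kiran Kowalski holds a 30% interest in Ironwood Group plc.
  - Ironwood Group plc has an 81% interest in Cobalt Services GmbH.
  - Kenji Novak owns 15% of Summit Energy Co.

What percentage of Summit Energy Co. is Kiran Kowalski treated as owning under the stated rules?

By sibling attribution (R3), Kiran Kowalski is treated as also owning Jonas Kowalski's interest in Ironwood Group plc, giving 30% + 65% = 95%.
By sibling attribution (R3), Kiran Kowalski is treated as also owning Jonas Kowalski's interest in Redpoint Partners LP, giving 60% + 6% = 66%.
Chain via Ironwood Group plc → Cobalt Services GmbH (R1): 95% × 81% × 37% = 28.4715% of Summit Energy Co.
Chain via Redpoint Partners LP → Stonebridge Media Ltd (R1): 66% × 57% × 41% = 15.4242% of Summit Energy Co.
Aggregating (R2): 28.4715% + 15.4242% = 43.8957%.

43.8957%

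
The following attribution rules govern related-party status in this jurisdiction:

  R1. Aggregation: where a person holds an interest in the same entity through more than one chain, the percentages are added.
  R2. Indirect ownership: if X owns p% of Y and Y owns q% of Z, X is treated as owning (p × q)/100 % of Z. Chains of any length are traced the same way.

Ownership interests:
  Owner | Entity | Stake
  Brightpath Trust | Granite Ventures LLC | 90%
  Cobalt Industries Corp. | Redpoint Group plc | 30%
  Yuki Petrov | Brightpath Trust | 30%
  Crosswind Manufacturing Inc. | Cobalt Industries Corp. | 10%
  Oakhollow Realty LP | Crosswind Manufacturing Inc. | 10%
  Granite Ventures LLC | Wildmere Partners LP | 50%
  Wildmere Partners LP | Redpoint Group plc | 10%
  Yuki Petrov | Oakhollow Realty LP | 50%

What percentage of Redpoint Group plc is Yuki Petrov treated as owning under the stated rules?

1.5%

Chain via Brightpath Trust → Granite Ventures LLC → Wildmere Partners LP (R2): 30% × 90% × 50% × 10% = 1.35% of Redpoint Group plc.
Chain via Oakhollow Realty LP → Crosswind Manufacturing Inc. → Cobalt Industries Corp. (R2): 50% × 10% × 10% × 30% = 0.15% of Redpoint Group plc.
Aggregating (R1): 1.35% + 0.15% = 1.5%.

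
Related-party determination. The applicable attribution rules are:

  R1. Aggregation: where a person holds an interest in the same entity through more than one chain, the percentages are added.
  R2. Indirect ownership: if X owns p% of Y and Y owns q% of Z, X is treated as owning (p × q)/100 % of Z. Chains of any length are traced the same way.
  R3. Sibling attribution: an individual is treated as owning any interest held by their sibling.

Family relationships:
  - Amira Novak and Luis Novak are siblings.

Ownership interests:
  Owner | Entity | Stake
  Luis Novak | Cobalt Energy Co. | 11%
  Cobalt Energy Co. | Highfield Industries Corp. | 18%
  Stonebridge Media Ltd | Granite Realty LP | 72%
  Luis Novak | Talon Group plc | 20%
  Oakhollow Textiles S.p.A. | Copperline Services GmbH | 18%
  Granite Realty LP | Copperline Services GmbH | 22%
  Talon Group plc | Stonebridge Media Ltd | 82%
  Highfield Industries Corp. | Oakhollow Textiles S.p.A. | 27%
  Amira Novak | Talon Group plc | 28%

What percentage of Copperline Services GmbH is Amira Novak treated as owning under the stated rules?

By sibling attribution (R3), Amira Novak is treated as also owning Luis Novak's interest in Talon Group plc, giving 28% + 20% = 48%.
By sibling attribution (R3), Amira Novak is treated as owning Luis Novak's 11% interest in Cobalt Energy Co.
Chain via Talon Group plc → Stonebridge Media Ltd → Granite Realty LP (R2): 48% × 82% × 72% × 22% = 6.234624% of Copperline Services GmbH.
Chain via Cobalt Energy Co. → Highfield Industries Corp. → Oakhollow Textiles S.p.A. (R2): 11% × 18% × 27% × 18% = 0.096228% of Copperline Services GmbH.
Aggregating (R1): 6.234624% + 0.096228% = 6.330852%.

6.330852%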